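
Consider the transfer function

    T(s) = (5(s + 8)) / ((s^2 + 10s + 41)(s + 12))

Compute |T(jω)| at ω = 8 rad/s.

|T(j8)| ≈ 0.04712

Substitute s = j8: numerator = 40 + j40, denominator = -916 + j776.
|T(j8)| = |40 + j40| / |-916 + j776| = 56.569 / 1200.5 ≈ 0.04712.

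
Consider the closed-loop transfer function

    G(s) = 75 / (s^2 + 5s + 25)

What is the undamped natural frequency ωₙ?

Compare the denominator to the standard form s^2 + 2ζωₙs + ωₙ².
ωₙ² = 25, so ωₙ = 5 rad/s.

ωₙ = 5 rad/s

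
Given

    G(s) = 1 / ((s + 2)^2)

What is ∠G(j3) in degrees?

At s = j3: numerator = 1, denominator = -5 + j12.
∠G = ∠num − ∠den = 0° − (112.62°) = -112.6°.

∠G(j3) ≈ -112.6°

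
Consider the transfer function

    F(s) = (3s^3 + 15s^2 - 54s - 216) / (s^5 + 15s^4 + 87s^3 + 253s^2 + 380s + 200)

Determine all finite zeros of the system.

s = 4, -6, -3

Set the numerator to zero: 3s^3 + 15s^2 - 54s - 216 = 0, i.e. 3·(s^3 + 5s^2 - 18s - 72) = 0.
Factoring: (s - 4)(s + 6)(s + 3) = 0.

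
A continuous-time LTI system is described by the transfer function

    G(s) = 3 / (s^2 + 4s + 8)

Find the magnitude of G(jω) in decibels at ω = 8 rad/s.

|G(j8)|_dB ≈ -26.6 dB

Substitute s = j8: numerator = 3, denominator = -56 + j32.
|G(j8)| = |3| / |-56 + j32| = 3 / 64.498 ≈ 0.04651.
In decibels: 20·log₁₀(0.04651) ≈ -26.6 dB.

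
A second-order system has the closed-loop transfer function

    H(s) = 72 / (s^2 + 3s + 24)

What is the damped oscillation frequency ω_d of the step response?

ω_d ≈ 4.664 rad/s

Comparing s^2 + 3s + 24 to s^2 + 2ζωₙs + ωₙ²: ωₙ = √24 ≈ 4.899 rad/s and ζ = 3/(2·√24) ≈ 0.3062.
ζωₙ = 3/2 = 1.5, so ω_d = ωₙ√(1−ζ²) = √(ωₙ² − (ζωₙ)²) = √(24 − 1.5²) = √21.75 ≈ 4.664 rad/s.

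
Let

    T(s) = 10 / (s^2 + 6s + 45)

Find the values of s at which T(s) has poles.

s = -3 ± 6j

The poles are the roots of the denominator s^2 + 6s + 45 = 0.
Using the quadratic formula: s = (-6 ± √(-144))/2 = -3 ± 6j.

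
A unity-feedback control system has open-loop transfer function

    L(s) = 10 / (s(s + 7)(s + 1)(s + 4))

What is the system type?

Type 1

The denominator has 1 factor of s at the origin (free integrator), so this is a Type 1 system.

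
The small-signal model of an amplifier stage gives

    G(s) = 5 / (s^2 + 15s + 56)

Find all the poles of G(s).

The poles are the roots of the denominator s^2 + 15s + 56 = 0.
Factoring: (s + 7)(s + 8) = 0, so s = -7 and s = -8.

s = -7, -8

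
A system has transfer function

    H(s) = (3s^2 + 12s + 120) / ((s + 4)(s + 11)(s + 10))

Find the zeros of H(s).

s = -2 + 6j, -2 - 6j

Set the numerator to zero: 3s^2 + 12s + 120 = 0, i.e. 3·(s^2 + 4s + 40) = 0.
Factoring: (s^2 + 4s + 40) = 0.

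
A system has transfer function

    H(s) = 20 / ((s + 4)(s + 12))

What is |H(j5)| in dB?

|H(j5)|_dB ≈ -12.4 dB

Substitute s = j5: numerator = 20, denominator = 23 + j80.
|H(j5)| = |20| / |23 + j80| = 20 / 83.241 ≈ 0.2403.
In decibels: 20·log₁₀(0.2403) ≈ -12.4 dB.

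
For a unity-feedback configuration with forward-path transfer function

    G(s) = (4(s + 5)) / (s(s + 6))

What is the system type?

Type 1

The denominator has 1 factor of s at the origin (free integrator), so this is a Type 1 system.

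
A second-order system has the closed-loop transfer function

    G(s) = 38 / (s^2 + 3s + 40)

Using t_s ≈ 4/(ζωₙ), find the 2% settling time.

Comparing s^2 + 3s + 40 to s^2 + 2ζωₙs + ωₙ²: ωₙ = √40 ≈ 6.325 rad/s and ζ = 3/(2·√40) ≈ 0.2372.
ζωₙ = 3/2 = 1.5, so t_s ≈ 4/(ζωₙ) = 4/1.5 ≈ 2.667 s.

t_s ≈ 2.667 s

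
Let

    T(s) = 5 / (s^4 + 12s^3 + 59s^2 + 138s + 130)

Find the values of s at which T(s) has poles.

The poles are the roots of the denominator s^4 + 12s^3 + 59s^2 + 138s + 130 = 0.
No real roots exist; factor into two real quadratics: (s^2 + 6s + 10)(s^2 + 6s + 13) = 0.
Each quadratic gives a conjugate pair via the quadratic formula.

s = -3 ± j, -3 ± 2j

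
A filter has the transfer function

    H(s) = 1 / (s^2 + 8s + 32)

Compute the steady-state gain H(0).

H(0) = 1/32 ≈ 0.03125

Set s = 0: H(0) = (1) / (32) = 1/32.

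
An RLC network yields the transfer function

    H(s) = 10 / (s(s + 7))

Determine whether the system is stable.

The poles can be read from the denominator factors: s = 0, -7.
Since the simple pole(s) at s = 0 lie on the jω-axis with none in the right half-plane, the system is marginally stable.

marginally stable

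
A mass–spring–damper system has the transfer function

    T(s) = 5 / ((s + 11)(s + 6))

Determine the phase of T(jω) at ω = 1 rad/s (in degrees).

At s = j1: numerator = 5, denominator = 65 + j17.
∠T = ∠num − ∠den = 0° − (14.657°) = -14.66°.

∠T(j1) ≈ -14.66°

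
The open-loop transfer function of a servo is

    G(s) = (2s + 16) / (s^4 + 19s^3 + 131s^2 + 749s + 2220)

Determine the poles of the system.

s = -1 + 6j, -1 - 6j, -5, -12

The poles are the roots of the denominator s^4 + 19s^3 + 131s^2 + 749s + 2220 = 0.
Trying s = -5: the polynomial evaluates to 0, so (s + 5) is a factor.
Dividing out leaves s^3 + 14s^2 + 61s + 444 = 0.
This factors further as (s^2 + 2s + 37)(s + 12) = 0.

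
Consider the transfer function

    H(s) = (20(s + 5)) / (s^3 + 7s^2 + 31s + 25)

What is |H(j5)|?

|H(j5)| ≈ 0.9245

Substitute s = j5: numerator = 100 + j100, denominator = -150 + j30.
|H(j5)| = |100 + j100| / |-150 + j30| = 141.42 / 152.97 ≈ 0.9245.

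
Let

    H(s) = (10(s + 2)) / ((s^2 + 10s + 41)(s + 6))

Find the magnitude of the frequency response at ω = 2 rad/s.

|H(j2)| ≈ 0.1063

Substitute s = j2: numerator = 20 + j20, denominator = 182 + j194.
|H(j2)| = |20 + j20| / |182 + j194| = 28.284 / 266.01 ≈ 0.1063.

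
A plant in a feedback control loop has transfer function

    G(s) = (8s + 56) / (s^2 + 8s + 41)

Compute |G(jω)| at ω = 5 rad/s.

|G(j5)| ≈ 1.597

Substitute s = j5: numerator = 56 + j40, denominator = 16 + j40.
|G(j5)| = |56 + j40| / |16 + j40| = 68.819 / 43.081 ≈ 1.597.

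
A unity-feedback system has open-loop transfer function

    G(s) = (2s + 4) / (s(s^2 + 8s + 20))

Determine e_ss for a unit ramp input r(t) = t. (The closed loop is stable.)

G(s) has one pole at the origin.
This is a Type 1 system. Kv = lim_{s→0} s·G(s) = 4/20 = 1/5.
e_ss = 1/Kv = 1/(1/5) = 5.

e_ss = 5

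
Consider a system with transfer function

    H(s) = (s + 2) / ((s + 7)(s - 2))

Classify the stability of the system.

The poles can be read from the denominator factors: s = -7, 2.
Since the pole(s) at s = 2 lie in the right half-plane, the system is unstable.

unstable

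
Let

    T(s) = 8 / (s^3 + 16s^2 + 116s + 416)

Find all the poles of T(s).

s = -4 ± 6j, -8

The poles are the roots of the denominator s^3 + 16s^2 + 116s + 416 = 0.
Trying s = -8: the polynomial evaluates to 0, so (s + 8) is a factor.
Dividing out leaves s^2 + 8s + 52 = 0.
The quadratic formula then gives s = -4 ± 6j.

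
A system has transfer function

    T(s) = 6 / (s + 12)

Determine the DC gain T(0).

At s = 0 each factor (s + a) contributes a and each (s^2 + bs + c) contributes c.
T(0) = 6·1 / ((12)) = 6/12 = 1/2.

T(0) = 1/2 ≈ 0.5000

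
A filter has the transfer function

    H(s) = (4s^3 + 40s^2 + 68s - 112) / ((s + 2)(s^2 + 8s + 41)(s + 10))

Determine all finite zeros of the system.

s = -7, 1, -4

Set the numerator to zero: 4s^3 + 40s^2 + 68s - 112 = 0, i.e. 4·(s^3 + 10s^2 + 17s - 28) = 0.
Factoring: (s + 7)(s - 1)(s + 4) = 0.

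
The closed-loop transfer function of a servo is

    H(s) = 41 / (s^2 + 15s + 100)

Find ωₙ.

Compare the denominator to the standard form s^2 + 2ζωₙs + ωₙ².
ωₙ² = 100, so ωₙ = 10 rad/s.

ωₙ = 10 rad/s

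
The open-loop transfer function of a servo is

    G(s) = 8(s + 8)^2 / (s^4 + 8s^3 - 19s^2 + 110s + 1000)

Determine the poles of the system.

The poles are the roots of the denominator s^4 + 8s^3 - 19s^2 + 110s + 1000 = 0.
Trying s = -4: the polynomial evaluates to 0, so (s + 4) is a factor.
Dividing out leaves s^3 + 4s^2 - 35s + 250 = 0.
This factors further as (s + 10)(s^2 - 6s + 25) = 0.

s = -4, -10, 3 + 4j, 3 - 4j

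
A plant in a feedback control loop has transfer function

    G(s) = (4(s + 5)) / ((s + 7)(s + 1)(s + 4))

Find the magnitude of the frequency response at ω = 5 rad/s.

|G(j5)| ≈ 0.1007

Substitute s = j5: numerator = 20 + j20, denominator = -272 + j70.
|G(j5)| = |20 + j20| / |-272 + j70| = 28.284 / 280.86 ≈ 0.1007.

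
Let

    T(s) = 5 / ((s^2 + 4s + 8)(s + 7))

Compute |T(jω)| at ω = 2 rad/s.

|T(j2)| ≈ 0.07679

Substitute s = j2: numerator = 5, denominator = 12 + j64.
|T(j2)| = |5| / |12 + j64| = 5 / 65.115 ≈ 0.07679.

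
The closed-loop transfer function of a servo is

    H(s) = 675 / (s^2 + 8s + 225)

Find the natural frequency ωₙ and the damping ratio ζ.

Compare the denominator to the standard form s^2 + 2ζωₙs + ωₙ².
ωₙ² = 225, so ωₙ = 15 rad/s.
2ζωₙ = 8, so ζ = 8/(2·15) ≈ 0.2667.
With ζ = 0.2667 the response is underdamped.

ωₙ = 15 rad/s, ζ ≈ 0.2667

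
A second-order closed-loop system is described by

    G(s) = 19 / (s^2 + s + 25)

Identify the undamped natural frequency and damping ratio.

Compare the denominator to the standard form s^2 + 2ζωₙs + ωₙ².
ωₙ² = 25, so ωₙ = 5 rad/s.
2ζωₙ = 1, so ζ = 1/(2·5) = 0.1.

ωₙ = 5 rad/s, ζ = 0.1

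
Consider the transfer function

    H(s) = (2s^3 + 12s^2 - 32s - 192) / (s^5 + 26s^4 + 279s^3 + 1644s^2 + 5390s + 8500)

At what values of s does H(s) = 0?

s = -4, -6, 4

Set the numerator to zero: 2s^3 + 12s^2 - 32s - 192 = 0, i.e. 2·(s^3 + 6s^2 - 16s - 96) = 0.
Factoring: (s + 4)(s + 6)(s - 4) = 0.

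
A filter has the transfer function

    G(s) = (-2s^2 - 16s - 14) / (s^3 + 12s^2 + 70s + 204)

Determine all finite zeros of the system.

s = -7, -1

Set the numerator to zero: -2s^2 - 16s - 14 = 0, i.e. -2·(s^2 + 8s + 7) = 0.
Factoring: (s + 7)(s + 1) = 0.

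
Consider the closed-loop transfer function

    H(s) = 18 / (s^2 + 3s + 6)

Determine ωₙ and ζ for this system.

Compare the denominator to the standard form s^2 + 2ζωₙs + ωₙ².
ωₙ² = 6, so ωₙ = √6 ≈ 2.449 rad/s.
2ζωₙ = 3, so ζ = 3/(2·√6) ≈ 0.6124.

ωₙ ≈ 2.449 rad/s, ζ ≈ 0.6124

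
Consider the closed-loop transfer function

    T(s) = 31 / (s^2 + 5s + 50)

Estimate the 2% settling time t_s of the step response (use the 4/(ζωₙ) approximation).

t_s ≈ 1.600 s

Comparing s^2 + 5s + 50 to s^2 + 2ζωₙs + ωₙ²: ωₙ = √50 ≈ 7.071 rad/s and ζ = 5/(2·√50) ≈ 0.3536.
ζωₙ = 5/2 = 2.5, so t_s ≈ 4/(ζωₙ) = 4/2.5 = 1.600 s.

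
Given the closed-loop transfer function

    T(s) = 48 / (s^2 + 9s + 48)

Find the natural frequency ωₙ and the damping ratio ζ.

Compare the denominator to the standard form s^2 + 2ζωₙs + ωₙ².
ωₙ² = 48, so ωₙ = √48 ≈ 6.928 rad/s.
2ζωₙ = 9, so ζ = 9/(2·√48) ≈ 0.6495.

ωₙ ≈ 6.928 rad/s, ζ ≈ 0.6495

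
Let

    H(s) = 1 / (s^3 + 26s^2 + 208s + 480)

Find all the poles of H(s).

The poles are the roots of the denominator s^3 + 26s^2 + 208s + 480 = 0.
Trying s = -4: the polynomial evaluates to 0, so (s + 4) is a factor.
Dividing out leaves s^2 + 22s + 120 = 0.
Factoring the quadratic: (s + 10)(s + 12) = 0.

s = -4, -10, -12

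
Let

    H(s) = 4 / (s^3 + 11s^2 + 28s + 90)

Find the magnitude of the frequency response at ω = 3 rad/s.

|H(j3)| ≈ 0.06932

Substitute s = j3: numerator = 4, denominator = -9 + j57.
|H(j3)| = |4| / |-9 + j57| = 4 / 57.706 ≈ 0.06932.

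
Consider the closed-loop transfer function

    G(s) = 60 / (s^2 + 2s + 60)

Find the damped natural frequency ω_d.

Comparing s^2 + 2s + 60 to s^2 + 2ζωₙs + ωₙ²: ωₙ = √60 ≈ 7.746 rad/s and ζ = 2/(2·√60) ≈ 0.1291.
ζωₙ = 2/2 = 1, so ω_d = ωₙ√(1−ζ²) = √(ωₙ² − (ζωₙ)²) = √(60 − 1²) = √59 ≈ 7.681 rad/s.

ω_d ≈ 7.681 rad/s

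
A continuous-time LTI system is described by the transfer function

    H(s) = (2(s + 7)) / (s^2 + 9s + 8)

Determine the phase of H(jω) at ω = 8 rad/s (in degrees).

∠H(j8) ≈ -79.06°

At s = j8: numerator = 14 + j16, denominator = -56 + j72.
∠H = ∠num − ∠den = 48.814° − (127.87°) = -79.06°.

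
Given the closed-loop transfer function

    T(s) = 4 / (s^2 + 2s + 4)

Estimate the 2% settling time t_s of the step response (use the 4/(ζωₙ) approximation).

t_s ≈ 4 s

Comparing s^2 + 2s + 4 to s^2 + 2ζωₙs + ωₙ²: ωₙ = 2 rad/s and ζ = 2/(2·2) = 0.5.
ζωₙ = 2/2 = 1, so t_s ≈ 4/(ζωₙ) = 4/1 = 4 s.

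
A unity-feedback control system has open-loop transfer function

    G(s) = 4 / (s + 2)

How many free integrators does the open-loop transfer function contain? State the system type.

Type 0

The denominator has no factor of s at the origin — no free integrator — so this is a Type 0 system.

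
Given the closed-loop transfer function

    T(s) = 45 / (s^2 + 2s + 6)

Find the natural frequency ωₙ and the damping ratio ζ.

Compare the denominator to the standard form s^2 + 2ζωₙs + ωₙ².
ωₙ² = 6, so ωₙ = √6 ≈ 2.449 rad/s.
2ζωₙ = 2, so ζ = 2/(2·√6) ≈ 0.4082.
With ζ = 0.4082 the response is underdamped.

ωₙ ≈ 2.449 rad/s, ζ ≈ 0.4082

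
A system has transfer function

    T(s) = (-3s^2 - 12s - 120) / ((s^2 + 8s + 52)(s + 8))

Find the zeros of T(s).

s = -2 + 6j, -2 - 6j

Set the numerator to zero: -3s^2 - 12s - 120 = 0, i.e. -3·(s^2 + 4s + 40) = 0.
Factoring: (s^2 + 4s + 40) = 0.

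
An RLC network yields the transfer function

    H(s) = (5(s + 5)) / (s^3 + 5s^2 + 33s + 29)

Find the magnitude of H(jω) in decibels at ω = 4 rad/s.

|H(j4)|_dB ≈ -8.48 dB

Substitute s = j4: numerator = 25 + j20, denominator = -51 + j68.
|H(j4)| = |25 + j20| / |-51 + j68| = 32.016 / 85 ≈ 0.3767.
In decibels: 20·log₁₀(0.3767) ≈ -8.48 dB.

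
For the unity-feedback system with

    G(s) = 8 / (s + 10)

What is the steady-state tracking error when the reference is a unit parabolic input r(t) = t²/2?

e_ss = ∞

G(s) has no poles at the origin.
This is a Type 0 system; Ka = lim_{s→0} s^2·G(s) = 0, so the steady-state error for a parabola input is infinite.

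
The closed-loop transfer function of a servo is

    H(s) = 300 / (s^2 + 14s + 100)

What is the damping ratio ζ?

ζ = 0.7

Compare the denominator to the standard form s^2 + 2ζωₙs + ωₙ².
ωₙ² = 100, so ωₙ = 10 rad/s.
2ζωₙ = 14, so ζ = 14/(2·10) = 0.7.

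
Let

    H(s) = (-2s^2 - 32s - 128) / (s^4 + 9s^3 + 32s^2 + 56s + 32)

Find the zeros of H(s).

s = -8, -8

Set the numerator to zero: -2s^2 - 32s - 128 = 0, i.e. -2·(s^2 + 16s + 64) = 0.
Factoring: (s + 8)^2 = 0.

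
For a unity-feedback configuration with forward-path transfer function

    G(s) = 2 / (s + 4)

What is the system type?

The denominator has no factor of s at the origin — no free integrator — so this is a Type 0 system.

Type 0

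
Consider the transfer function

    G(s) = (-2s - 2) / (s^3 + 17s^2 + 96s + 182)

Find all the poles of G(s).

The poles are the roots of the denominator s^3 + 17s^2 + 96s + 182 = 0.
Trying s = -7: the polynomial evaluates to 0, so (s + 7) is a factor.
Dividing out leaves s^2 + 10s + 26 = 0.
The quadratic formula then gives s = -5 ± 1j.

s = -5 + j, -5 - j, -7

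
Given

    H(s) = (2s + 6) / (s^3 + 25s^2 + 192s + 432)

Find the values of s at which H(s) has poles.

s = -4, -9, -12

The poles are the roots of the denominator s^3 + 25s^2 + 192s + 432 = 0.
Trying s = -4: the polynomial evaluates to 0, so (s + 4) is a factor.
Dividing out leaves s^2 + 21s + 108 = 0.
Factoring the quadratic: (s + 9)(s + 12) = 0.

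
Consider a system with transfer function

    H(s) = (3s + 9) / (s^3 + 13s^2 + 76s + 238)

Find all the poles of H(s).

s = -3 ± 5j, -7

The poles are the roots of the denominator s^3 + 13s^2 + 76s + 238 = 0.
Trying s = -7: the polynomial evaluates to 0, so (s + 7) is a factor.
Dividing out leaves s^2 + 6s + 34 = 0.
The quadratic formula then gives s = -3 ± 5j.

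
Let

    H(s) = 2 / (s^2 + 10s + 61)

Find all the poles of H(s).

s = -5 + 6j, -5 - 6j

The poles are the roots of the denominator s^2 + 10s + 61 = 0.
Using the quadratic formula: s = (-10 ± √(-144))/2 = -5 ± 6j.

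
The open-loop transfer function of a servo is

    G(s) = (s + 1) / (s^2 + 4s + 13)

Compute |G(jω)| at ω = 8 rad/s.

Substitute s = j8: numerator = 1 + j8, denominator = -51 + j32.
|G(j8)| = |1 + j8| / |-51 + j32| = 8.0623 / 60.208 ≈ 0.1339.

|G(j8)| ≈ 0.1339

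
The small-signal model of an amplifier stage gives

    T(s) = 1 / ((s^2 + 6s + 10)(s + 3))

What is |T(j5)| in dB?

Substitute s = j5: numerator = 1, denominator = -195 + j15.
|T(j5)| = |1| / |-195 + j15| = 1 / 195.58 ≈ 0.005113.
In decibels: 20·log₁₀(0.005113) ≈ -45.8 dB.

|T(j5)|_dB ≈ -45.8 dB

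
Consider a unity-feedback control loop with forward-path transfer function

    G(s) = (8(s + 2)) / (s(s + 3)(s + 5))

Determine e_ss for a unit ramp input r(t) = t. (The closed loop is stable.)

e_ss = 0.9375

G(s) has one pole at the origin.
This is a Type 1 system. Kv = lim_{s→0} s·G(s) = 16/15.
e_ss = 1/Kv = 1/(16/15) = 15/16 ≈ 0.9375.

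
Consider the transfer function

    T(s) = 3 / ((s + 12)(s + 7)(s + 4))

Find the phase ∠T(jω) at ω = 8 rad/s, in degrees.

At s = j8: numerator = 3, denominator = -1136 + j768.
∠T = ∠num − ∠den = 0° − (145.94°) = -145.9°.

∠T(j8) ≈ -145.9°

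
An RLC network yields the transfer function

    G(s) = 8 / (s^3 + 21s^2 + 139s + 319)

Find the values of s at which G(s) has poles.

The poles are the roots of the denominator s^3 + 21s^2 + 139s + 319 = 0.
Trying s = -11: the polynomial evaluates to 0, so (s + 11) is a factor.
Dividing out leaves s^2 + 10s + 29 = 0.
The quadratic formula then gives s = -5 ± 2j.

s = -5 + 2j, -5 - 2j, -11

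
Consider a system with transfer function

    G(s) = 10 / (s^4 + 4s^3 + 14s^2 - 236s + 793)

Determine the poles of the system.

s = 3 + 2j, 3 - 2j, -5 + 6j, -5 - 6j

The poles are the roots of the denominator s^4 + 4s^3 + 14s^2 - 236s + 793 = 0.
No real roots exist; factor into two real quadratics: (s^2 - 6s + 13)(s^2 + 10s + 61) = 0.
Each quadratic gives a conjugate pair via the quadratic formula.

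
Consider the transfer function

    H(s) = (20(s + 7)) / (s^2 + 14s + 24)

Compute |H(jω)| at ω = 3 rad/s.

|H(j3)| ≈ 3.415

Substitute s = j3: numerator = 140 + j60, denominator = 15 + j42.
|H(j3)| = |140 + j60| / |15 + j42| = 152.32 / 44.598 ≈ 3.415.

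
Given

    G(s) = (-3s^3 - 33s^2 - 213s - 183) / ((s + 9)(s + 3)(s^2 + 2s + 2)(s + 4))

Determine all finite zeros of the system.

s = -5 + 6j, -5 - 6j, -1

Set the numerator to zero: -3s^3 - 33s^2 - 213s - 183 = 0, i.e. -3·(s^3 + 11s^2 + 71s + 61) = 0.
Factoring: (s^2 + 10s + 61)(s + 1) = 0.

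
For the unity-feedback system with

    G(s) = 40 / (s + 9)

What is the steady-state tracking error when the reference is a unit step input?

G(s) has no poles at the origin.
This is a Type 0 system. Kp = lim_{s→0} G(s) = 40/9.
e_ss = 1/(1 + Kp) = 1/(1 + 40/9) = 9/49 ≈ 0.1837.

e_ss = 0.1837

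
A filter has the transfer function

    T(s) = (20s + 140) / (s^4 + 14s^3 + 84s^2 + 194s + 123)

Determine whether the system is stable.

stable

The denominator s^4 + 14s^3 + 84s^2 + 194s + 123 factors as (s + 3)(s + 1)(s^2 + 10s + 41), giving poles at s = -3, -1, -5 + 4j, -5 - 4j.
Since all poles lie strictly in the left half-plane, the system is stable.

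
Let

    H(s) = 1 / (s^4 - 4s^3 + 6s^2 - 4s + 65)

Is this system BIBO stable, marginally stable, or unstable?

unstable

The denominator s^4 - 4s^3 + 6s^2 - 4s + 65 factors as (s^2 - 6s + 13)(s^2 + 2s + 5), giving poles at s = 3 + 2j, 3 - 2j, -1 + 2j, -1 - 2j.
Since the pole(s) at s = 3 ± 2j lie in the right half-plane, the system is unstable.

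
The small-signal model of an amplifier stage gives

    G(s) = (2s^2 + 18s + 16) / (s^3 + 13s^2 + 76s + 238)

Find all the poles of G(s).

The poles are the roots of the denominator s^3 + 13s^2 + 76s + 238 = 0.
Trying s = -7: the polynomial evaluates to 0, so (s + 7) is a factor.
Dividing out leaves s^2 + 6s + 34 = 0.
The quadratic formula then gives s = -3 ± 5j.

s = -3 ± 5j, -7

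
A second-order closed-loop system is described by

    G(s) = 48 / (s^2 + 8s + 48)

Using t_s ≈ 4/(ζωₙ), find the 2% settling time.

Comparing s^2 + 8s + 48 to s^2 + 2ζωₙs + ωₙ²: ωₙ = √48 ≈ 6.928 rad/s and ζ = 8/(2·√48) ≈ 0.5774.
ζωₙ = 8/2 = 4, so t_s ≈ 4/(ζωₙ) = 4/4 = 1 s.

t_s ≈ 1 s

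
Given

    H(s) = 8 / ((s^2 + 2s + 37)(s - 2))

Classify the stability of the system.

The poles can be read from the denominator factors: s = -1 ± 6j, 2.
Since the pole(s) at s = 2 lie in the right half-plane, the system is unstable.

unstable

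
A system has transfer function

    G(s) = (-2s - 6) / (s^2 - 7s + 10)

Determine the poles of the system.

The poles are the roots of the denominator s^2 - 7s + 10 = 0.
Factoring: (s - 5)(s - 2) = 0, so s = 5 and s = 2.

s = 5, 2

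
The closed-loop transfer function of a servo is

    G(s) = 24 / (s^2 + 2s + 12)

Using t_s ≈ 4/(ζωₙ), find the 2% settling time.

Comparing s^2 + 2s + 12 to s^2 + 2ζωₙs + ωₙ²: ωₙ = √12 ≈ 3.464 rad/s and ζ = 2/(2·√12) ≈ 0.2887.
ζωₙ = 2/2 = 1, so t_s ≈ 4/(ζωₙ) = 4/1 = 4 s.

t_s ≈ 4 s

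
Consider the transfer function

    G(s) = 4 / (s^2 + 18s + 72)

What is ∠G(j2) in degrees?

∠G(j2) ≈ -27.90°

At s = j2: numerator = 4, denominator = 68 + j36.
∠G = ∠num − ∠den = 0° − (27.897°) = -27.90°.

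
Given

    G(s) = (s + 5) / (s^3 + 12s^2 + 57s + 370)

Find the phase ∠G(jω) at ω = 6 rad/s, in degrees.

∠G(j6) ≈ -66.01°

At s = j6: numerator = 5 + j6, denominator = -62 + j126.
∠G = ∠num − ∠den = 50.194° − (116.20°) = -66.01°.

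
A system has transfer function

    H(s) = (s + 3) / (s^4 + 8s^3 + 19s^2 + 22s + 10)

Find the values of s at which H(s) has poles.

The poles are the roots of the denominator s^4 + 8s^3 + 19s^2 + 22s + 10 = 0.
Trying s = -5: the polynomial evaluates to 0, so (s + 5) is a factor.
Dividing out leaves s^3 + 3s^2 + 4s + 2 = 0.
This factors further as (s^2 + 2s + 2)(s + 1) = 0.

s = -5, -1 ± j, -1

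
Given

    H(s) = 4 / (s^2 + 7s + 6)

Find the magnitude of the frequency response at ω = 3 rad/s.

Substitute s = j3: numerator = 4, denominator = -3 + j21.
|H(j3)| = |4| / |-3 + j21| = 4 / 21.213 ≈ 0.1886.

|H(j3)| ≈ 0.1886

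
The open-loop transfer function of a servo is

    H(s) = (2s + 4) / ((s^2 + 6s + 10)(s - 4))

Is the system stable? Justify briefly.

The poles can be read from the denominator factors: s = -3 + j, -3 - j, 4.
Since the pole(s) at s = 4 lie in the right half-plane, the system is unstable.

unstable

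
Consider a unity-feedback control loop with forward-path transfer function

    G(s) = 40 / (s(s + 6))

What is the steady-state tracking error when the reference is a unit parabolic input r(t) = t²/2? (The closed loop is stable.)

e_ss = ∞

G(s) has one pole at the origin.
This is a Type 1 system; Ka = lim_{s→0} s^2·G(s) = 0, so the steady-state error for a parabola input is infinite.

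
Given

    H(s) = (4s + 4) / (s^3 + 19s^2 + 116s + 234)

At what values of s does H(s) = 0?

s = -1

Set the numerator to zero: 4s + 4 = 0, i.e. 4·(s + 1) = 0.
So s = -1.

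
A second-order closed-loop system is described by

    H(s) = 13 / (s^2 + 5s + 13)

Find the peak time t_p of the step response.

t_p ≈ 1.209 s

Comparing s^2 + 5s + 13 to s^2 + 2ζωₙs + ωₙ²: ωₙ = √13 ≈ 3.606 rad/s and ζ = 5/(2·√13) ≈ 0.6934.
ζωₙ = 5/2 = 2.5, so ω_d = ωₙ√(1−ζ²) = √(ωₙ² − (ζωₙ)²) = √(13 − 2.5²) = √6.75 ≈ 2.598 rad/s.
t_p = π/ω_d = π/2.598 ≈ 1.209 s.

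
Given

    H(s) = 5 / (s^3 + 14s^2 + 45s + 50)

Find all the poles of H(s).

s = -2 ± j, -10

The poles are the roots of the denominator s^3 + 14s^2 + 45s + 50 = 0.
Trying s = -10: the polynomial evaluates to 0, so (s + 10) is a factor.
Dividing out leaves s^2 + 4s + 5 = 0.
The quadratic formula then gives s = -2 ± 1j.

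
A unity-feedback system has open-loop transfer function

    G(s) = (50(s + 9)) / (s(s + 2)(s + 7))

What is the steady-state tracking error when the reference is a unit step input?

e_ss = 0

G(s) has one pole at the origin.
This is a Type 1 system; for a step input the steady-state error is zero.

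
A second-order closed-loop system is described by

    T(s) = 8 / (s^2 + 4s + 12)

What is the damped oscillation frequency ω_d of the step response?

ω_d ≈ 2.828 rad/s

Comparing s^2 + 4s + 12 to s^2 + 2ζωₙs + ωₙ²: ωₙ = √12 ≈ 3.464 rad/s and ζ = 4/(2·√12) ≈ 0.5774.
ζωₙ = 4/2 = 2, so ω_d = ωₙ√(1−ζ²) = √(ωₙ² − (ζωₙ)²) = √(12 − 2²) = √8 ≈ 2.828 rad/s.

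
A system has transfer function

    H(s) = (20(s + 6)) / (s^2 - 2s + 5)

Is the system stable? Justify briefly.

The poles can be read from the denominator factors: s = 1 ± 2j.
Since the pole(s) at s = 1 + 2j, 1 - 2j lie in the right half-plane, the system is unstable.

unstable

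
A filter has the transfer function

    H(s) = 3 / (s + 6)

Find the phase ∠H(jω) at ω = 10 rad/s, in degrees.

∠H(j10) ≈ -59.04°

At s = j10: numerator = 3, denominator = 6 + j10.
∠H = ∠num − ∠den = 0° − (59.036°) = -59.04°.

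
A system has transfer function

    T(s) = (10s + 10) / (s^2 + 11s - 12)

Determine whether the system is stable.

unstable

The denominator s^2 + 11s - 12 factors as (s - 1)(s + 12), giving poles at s = 1, -12.
Since the pole(s) at s = 1 lie in the right half-plane, the system is unstable.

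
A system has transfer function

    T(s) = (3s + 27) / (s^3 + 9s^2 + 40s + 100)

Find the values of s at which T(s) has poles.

s = -2 ± 4j, -5

The poles are the roots of the denominator s^3 + 9s^2 + 40s + 100 = 0.
Trying s = -5: the polynomial evaluates to 0, so (s + 5) is a factor.
Dividing out leaves s^2 + 4s + 20 = 0.
The quadratic formula then gives s = -2 ± 4j.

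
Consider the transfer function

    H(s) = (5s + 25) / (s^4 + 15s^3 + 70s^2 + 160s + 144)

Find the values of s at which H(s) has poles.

The poles are the roots of the denominator s^4 + 15s^3 + 70s^2 + 160s + 144 = 0.
Trying s = -2: the polynomial evaluates to 0, so (s + 2) is a factor.
Dividing out leaves s^3 + 13s^2 + 44s + 72 = 0.
This factors further as (s^2 + 4s + 8)(s + 9) = 0.

s = -2, -2 + 2j, -2 - 2j, -9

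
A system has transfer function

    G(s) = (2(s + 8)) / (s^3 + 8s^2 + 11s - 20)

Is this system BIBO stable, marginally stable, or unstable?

unstable

The denominator s^3 + 8s^2 + 11s - 20 factors as (s - 1)(s + 5)(s + 4), giving poles at s = 1, -5, -4.
Since the pole(s) at s = 1 lie in the right half-plane, the system is unstable.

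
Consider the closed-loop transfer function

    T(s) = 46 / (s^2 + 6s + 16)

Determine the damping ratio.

ζ = 0.75

Compare the denominator to the standard form s^2 + 2ζωₙs + ωₙ².
ωₙ² = 16, so ωₙ = 4 rad/s.
2ζωₙ = 6, so ζ = 6/(2·4) = 0.75.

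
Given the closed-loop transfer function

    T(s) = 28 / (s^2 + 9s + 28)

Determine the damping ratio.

ζ ≈ 0.8504

Compare the denominator to the standard form s^2 + 2ζωₙs + ωₙ².
ωₙ² = 28, so ωₙ = √28 ≈ 5.292 rad/s.
2ζωₙ = 9, so ζ = 9/(2·√28) ≈ 0.8504.
With ζ = 0.8504 the response is underdamped.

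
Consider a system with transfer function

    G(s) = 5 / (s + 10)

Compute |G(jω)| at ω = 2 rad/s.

Substitute s = j2: numerator = 5, denominator = 10 + j2.
|G(j2)| = |5| / |10 + j2| = 5 / 10.198 ≈ 0.4903.

|G(j2)| ≈ 0.4903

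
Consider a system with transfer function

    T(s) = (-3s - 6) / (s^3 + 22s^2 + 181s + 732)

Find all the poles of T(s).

The poles are the roots of the denominator s^3 + 22s^2 + 181s + 732 = 0.
Trying s = -12: the polynomial evaluates to 0, so (s + 12) is a factor.
Dividing out leaves s^2 + 10s + 61 = 0.
The quadratic formula then gives s = -5 ± 6j.

s = -5 ± 6j, -12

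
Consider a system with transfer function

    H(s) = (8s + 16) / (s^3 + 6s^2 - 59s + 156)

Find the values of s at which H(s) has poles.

s = 3 + 2j, 3 - 2j, -12

The poles are the roots of the denominator s^3 + 6s^2 - 59s + 156 = 0.
Trying s = -12: the polynomial evaluates to 0, so (s + 12) is a factor.
Dividing out leaves s^2 - 6s + 13 = 0.
The quadratic formula then gives s = 3 ± 2j.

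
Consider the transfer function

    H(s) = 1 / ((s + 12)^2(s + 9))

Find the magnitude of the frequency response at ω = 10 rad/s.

Substitute s = j10: numerator = 1, denominator = -2004 + j2600.
|H(j10)| = |1| / |-2004 + j2600| = 1 / 3282.7 ≈ 0.0003046.

|H(j10)| ≈ 0.0003046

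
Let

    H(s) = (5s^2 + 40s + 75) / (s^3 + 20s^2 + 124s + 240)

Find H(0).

Set s = 0: H(0) = (75) / (240) = 5/16.

H(0) = 5/16 ≈ 0.3125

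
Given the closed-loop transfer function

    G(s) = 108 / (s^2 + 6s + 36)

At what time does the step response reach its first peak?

Comparing s^2 + 6s + 36 to s^2 + 2ζωₙs + ωₙ²: ωₙ = 6 rad/s and ζ = 6/(2·6) = 0.5.
ζωₙ = 6/2 = 3, so ω_d = ωₙ√(1−ζ²) = √(ωₙ² − (ζωₙ)²) = √(36 − 3²) = √27 ≈ 5.196 rad/s.
t_p = π/ω_d = π/5.196 ≈ 0.6046 s.

t_p ≈ 0.6046 s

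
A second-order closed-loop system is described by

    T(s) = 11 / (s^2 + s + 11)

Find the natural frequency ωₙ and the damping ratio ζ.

Compare the denominator to the standard form s^2 + 2ζωₙs + ωₙ².
ωₙ² = 11, so ωₙ = √11 ≈ 3.317 rad/s.
2ζωₙ = 1, so ζ = 1/(2·√11) ≈ 0.1508.

ωₙ ≈ 3.317 rad/s, ζ ≈ 0.1508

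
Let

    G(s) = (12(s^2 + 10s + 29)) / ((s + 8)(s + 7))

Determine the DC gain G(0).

G(0) = 87/14 ≈ 6.214

At s = 0 each factor (s + a) contributes a and each (s^2 + bs + c) contributes c.
G(0) = 12·(29) / ((8) · (7)) = 348/56 = 87/14.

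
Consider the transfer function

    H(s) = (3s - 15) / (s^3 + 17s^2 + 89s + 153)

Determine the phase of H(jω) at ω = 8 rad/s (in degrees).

At s = j8: numerator = -15 + j24, denominator = -935 + j200.
∠H = ∠num − ∠den = 122.01° − (167.93°) = -45.92°.

∠H(j8) ≈ -45.92°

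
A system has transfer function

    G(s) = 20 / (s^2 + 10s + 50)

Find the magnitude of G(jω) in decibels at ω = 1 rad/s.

Substitute s = j1: numerator = 20, denominator = 49 + j10.
|G(j1)| = |20| / |49 + j10| = 20 / 50.010 ≈ 0.3999.
In decibels: 20·log₁₀(0.3999) ≈ -7.96 dB.

|G(j1)|_dB ≈ -7.96 dB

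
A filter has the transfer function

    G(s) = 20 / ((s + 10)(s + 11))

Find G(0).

At s = 0 each factor (s + a) contributes a and each (s^2 + bs + c) contributes c.
G(0) = 20·1 / ((10) · (11)) = 20/110 = 2/11.

G(0) = 2/11 ≈ 0.1818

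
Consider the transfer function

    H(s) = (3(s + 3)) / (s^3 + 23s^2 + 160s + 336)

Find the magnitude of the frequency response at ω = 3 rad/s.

Substitute s = j3: numerator = 9 + j9, denominator = 129 + j453.
|H(j3)| = |9 + j9| / |129 + j453| = 12.728 / 471.01 ≈ 0.02702.

|H(j3)| ≈ 0.02702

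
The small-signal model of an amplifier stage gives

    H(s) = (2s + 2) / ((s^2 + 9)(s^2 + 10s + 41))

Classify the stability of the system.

The poles can be read from the denominator factors: s = ±3j, -5 ± 4j.
Since the simple pole(s) at s = 3j, -3j lie on the jω-axis with none in the right half-plane, the system is marginally stable.

marginally stable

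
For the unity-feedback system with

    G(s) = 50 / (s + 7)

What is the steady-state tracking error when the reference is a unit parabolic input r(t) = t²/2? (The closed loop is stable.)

G(s) has no poles at the origin.
This is a Type 0 system; Ka = lim_{s→0} s^2·G(s) = 0, so the steady-state error for a parabola input is infinite.

e_ss = ∞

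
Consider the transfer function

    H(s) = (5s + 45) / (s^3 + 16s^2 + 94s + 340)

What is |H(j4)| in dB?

Substitute s = j4: numerator = 45 + j20, denominator = 84 + j312.
|H(j4)| = |45 + j20| / |84 + j312| = 49.244 / 323.11 ≈ 0.1524.
In decibels: 20·log₁₀(0.1524) ≈ -16.3 dB.

|H(j4)|_dB ≈ -16.3 dB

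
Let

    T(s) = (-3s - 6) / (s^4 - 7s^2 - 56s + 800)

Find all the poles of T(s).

The poles are the roots of the denominator s^4 - 7s^2 - 56s + 800 = 0.
No real roots exist; factor into two real quadratics: (s^2 - 8s + 25)(s^2 + 8s + 32) = 0.
Each quadratic gives a conjugate pair via the quadratic formula.

s = 4 ± 3j, -4 ± 4j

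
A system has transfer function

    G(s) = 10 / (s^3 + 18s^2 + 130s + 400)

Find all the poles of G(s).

The poles are the roots of the denominator s^3 + 18s^2 + 130s + 400 = 0.
Trying s = -8: the polynomial evaluates to 0, so (s + 8) is a factor.
Dividing out leaves s^2 + 10s + 50 = 0.
The quadratic formula then gives s = -5 ± 5j.

s = -5 ± 5j, -8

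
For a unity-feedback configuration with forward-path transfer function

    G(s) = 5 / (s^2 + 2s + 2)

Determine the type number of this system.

The denominator has no factor of s at the origin — no free integrator — so this is a Type 0 system.

Type 0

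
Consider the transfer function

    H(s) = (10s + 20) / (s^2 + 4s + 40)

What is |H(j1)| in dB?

|H(j1)|_dB ≈ -4.88 dB

Substitute s = j1: numerator = 20 + j10, denominator = 39 + j4.
|H(j1)| = |20 + j10| / |39 + j4| = 22.361 / 39.205 ≈ 0.5704.
In decibels: 20·log₁₀(0.5704) ≈ -4.88 dB.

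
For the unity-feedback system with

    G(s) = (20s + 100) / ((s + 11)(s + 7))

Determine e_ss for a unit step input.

G(s) has no poles at the origin.
This is a Type 0 system. Kp = lim_{s→0} G(s) = 100/77.
e_ss = 1/(1 + Kp) = 1/(1 + 100/77) = 77/177 ≈ 0.4350.

e_ss = 0.4350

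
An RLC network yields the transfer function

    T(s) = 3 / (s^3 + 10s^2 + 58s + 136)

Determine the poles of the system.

s = -3 ± 5j, -4

The poles are the roots of the denominator s^3 + 10s^2 + 58s + 136 = 0.
Trying s = -4: the polynomial evaluates to 0, so (s + 4) is a factor.
Dividing out leaves s^2 + 6s + 34 = 0.
The quadratic formula then gives s = -3 ± 5j.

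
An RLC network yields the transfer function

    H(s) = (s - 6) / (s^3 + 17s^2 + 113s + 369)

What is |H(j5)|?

|H(j5)| ≈ 0.01761

Substitute s = j5: numerator = -6 + j5, denominator = -56 + j440.
|H(j5)| = |-6 + j5| / |-56 + j440| = 7.8102 / 443.55 ≈ 0.01761.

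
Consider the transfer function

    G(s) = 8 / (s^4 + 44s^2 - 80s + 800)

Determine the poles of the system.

s = 2 + 4j, 2 - 4j, -2 + 6j, -2 - 6j

The poles are the roots of the denominator s^4 + 44s^2 - 80s + 800 = 0.
No real roots exist; factor into two real quadratics: (s^2 - 4s + 20)(s^2 + 4s + 40) = 0.
Each quadratic gives a conjugate pair via the quadratic formula.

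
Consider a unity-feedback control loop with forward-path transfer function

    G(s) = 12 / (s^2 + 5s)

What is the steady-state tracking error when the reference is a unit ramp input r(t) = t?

e_ss = 0.4167

G(s) has one pole at the origin.
This is a Type 1 system. Kv = lim_{s→0} s·G(s) = 12/5.
e_ss = 1/Kv = 1/(12/5) = 5/12 ≈ 0.4167.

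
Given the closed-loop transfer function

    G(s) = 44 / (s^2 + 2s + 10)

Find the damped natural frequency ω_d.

Comparing s^2 + 2s + 10 to s^2 + 2ζωₙs + ωₙ²: ωₙ = √10 ≈ 3.162 rad/s and ζ = 2/(2·√10) ≈ 0.3162.
ζωₙ = 2/2 = 1, so ω_d = ωₙ√(1−ζ²) = √(ωₙ² − (ζωₙ)²) = √(10 − 1²) = √9 = 3 rad/s.

ω_d = 3 rad/s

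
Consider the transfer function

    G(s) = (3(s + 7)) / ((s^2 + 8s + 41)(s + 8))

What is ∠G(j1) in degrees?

∠G(j1) ≈ -10.30°

At s = j1: numerator = 21 + j3, denominator = 312 + j104.
∠G = ∠num − ∠den = 8.1301° − (18.435°) = -10.30°.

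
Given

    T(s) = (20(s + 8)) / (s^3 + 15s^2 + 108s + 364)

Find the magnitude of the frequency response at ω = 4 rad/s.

|T(j4)| ≈ 0.4607

Substitute s = j4: numerator = 160 + j80, denominator = 124 + j368.
|T(j4)| = |160 + j80| / |124 + j368| = 178.89 / 388.33 ≈ 0.4607.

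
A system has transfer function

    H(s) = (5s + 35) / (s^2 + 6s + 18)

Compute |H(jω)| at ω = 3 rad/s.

|H(j3)| ≈ 1.892

Substitute s = j3: numerator = 35 + j15, denominator = 9 + j18.
|H(j3)| = |35 + j15| / |9 + j18| = 38.079 / 20.125 ≈ 1.892.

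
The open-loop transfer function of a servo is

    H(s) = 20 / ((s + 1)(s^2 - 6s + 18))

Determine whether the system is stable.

unstable

The poles can be read from the denominator factors: s = -1, 3 + 3j, 3 - 3j.
Since the pole(s) at s = 3 + 3j, 3 - 3j lie in the right half-plane, the system is unstable.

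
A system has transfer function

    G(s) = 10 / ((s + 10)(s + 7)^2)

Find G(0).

G(0) = 1/49 ≈ 0.02041

Set s = 0: G(0) = (10) / (490) = 1/49.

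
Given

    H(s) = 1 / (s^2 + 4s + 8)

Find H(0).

H(0) = 1/8 ≈ 0.1250

Set s = 0: H(0) = (1) / (8) = 1/8.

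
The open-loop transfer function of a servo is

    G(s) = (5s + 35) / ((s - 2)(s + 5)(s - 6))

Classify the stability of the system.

The poles can be read from the denominator factors: s = 2, -5, 6.
Since the pole(s) at s = 2, 6 lie in the right half-plane, the system is unstable.

unstable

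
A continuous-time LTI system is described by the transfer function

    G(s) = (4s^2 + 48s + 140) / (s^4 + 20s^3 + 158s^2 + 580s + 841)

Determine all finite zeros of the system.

s = -5, -7

Set the numerator to zero: 4s^2 + 48s + 140 = 0, i.e. 4·(s^2 + 12s + 35) = 0.
Factoring: (s + 5)(s + 7) = 0.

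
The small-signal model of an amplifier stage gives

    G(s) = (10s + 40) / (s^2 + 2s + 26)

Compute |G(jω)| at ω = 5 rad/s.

Substitute s = j5: numerator = 40 + j50, denominator = 1 + j10.
|G(j5)| = |40 + j50| / |1 + j10| = 64.031 / 10.050 ≈ 6.371.

|G(j5)| ≈ 6.371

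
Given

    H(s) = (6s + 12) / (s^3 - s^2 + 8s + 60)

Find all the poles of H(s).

The poles are the roots of the denominator s^3 - s^2 + 8s + 60 = 0.
Trying s = -3: the polynomial evaluates to 0, so (s + 3) is a factor.
Dividing out leaves s^2 - 4s + 20 = 0.
The quadratic formula then gives s = 2 ± 4j.

s = 2 ± 4j, -3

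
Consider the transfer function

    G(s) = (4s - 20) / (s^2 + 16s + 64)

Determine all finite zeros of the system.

Set the numerator to zero: 4s - 20 = 0, i.e. 4·(s - 5) = 0.
So s = 5.

s = 5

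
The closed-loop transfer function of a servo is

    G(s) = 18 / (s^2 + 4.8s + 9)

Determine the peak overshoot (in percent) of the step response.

%OS ≈ 1.52%

Comparing s^2 + 4.8s + 9 to s^2 + 2ζωₙs + ωₙ²: ωₙ = 3 rad/s and ζ = 4.8/(2·3) = 0.8.
%OS = 100·exp(−πζ/√(1−ζ²)) = 100·exp(−π·0.8/√(1−0.8²)) ≈ 1.52%.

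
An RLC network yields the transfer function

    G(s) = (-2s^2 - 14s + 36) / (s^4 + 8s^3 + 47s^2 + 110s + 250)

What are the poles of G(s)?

s = -3 + 4j, -3 - 4j, -1 + 3j, -1 - 3j

The poles are the roots of the denominator s^4 + 8s^3 + 47s^2 + 110s + 250 = 0.
No real roots exist; factor into two real quadratics: (s^2 + 6s + 25)(s^2 + 2s + 10) = 0.
Each quadratic gives a conjugate pair via the quadratic formula.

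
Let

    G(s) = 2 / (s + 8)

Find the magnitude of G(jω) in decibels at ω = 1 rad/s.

|G(j1)|_dB ≈ -12.1 dB

Substitute s = j1: numerator = 2, denominator = 8 + j1.
|G(j1)| = |2| / |8 + j1| = 2 / 8.0623 ≈ 0.2481.
In decibels: 20·log₁₀(0.2481) ≈ -12.1 dB.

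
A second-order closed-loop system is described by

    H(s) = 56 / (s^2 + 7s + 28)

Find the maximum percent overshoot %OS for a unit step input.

Comparing s^2 + 7s + 28 to s^2 + 2ζωₙs + ωₙ²: ωₙ = √28 ≈ 5.292 rad/s and ζ = 7/(2·√28) ≈ 0.6614.
%OS = 100·exp(−πζ/√(1−ζ²)) = 100·exp(−π·0.6614/√(1−0.6614²)) ≈ 6.26%.

%OS ≈ 6.26%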